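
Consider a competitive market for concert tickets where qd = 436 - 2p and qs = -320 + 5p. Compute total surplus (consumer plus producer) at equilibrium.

Total surplus = 16940

Equilibrium: 436 - 2p = -320 + 5p gives p* = 108, q* = 220.
Demand choke price: p = 218; supply starts at p = 64.
CS = ½(218 − 108)(220) = 12100; PS = ½(108 − 64)(220) = 4840.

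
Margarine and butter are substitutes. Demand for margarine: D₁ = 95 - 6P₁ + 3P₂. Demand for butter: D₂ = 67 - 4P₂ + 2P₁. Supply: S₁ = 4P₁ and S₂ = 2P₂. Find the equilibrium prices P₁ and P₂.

Market 1: 95 - 6P₁ + 3P₂ = 4P₁ → 10P₁ - 3P₂ = 95.
Market 2: 6P₂ - 2P₁ = 67.
Eliminating P₂: 6×(1) + 3×(2) gives 54P₁ = 771, so P₁ = 257/18.
Back-substitute into (2): P₂ = (67 + 2×257/18) / 6 = 430/27.

P₁ = 257/18, P₂ = 430/27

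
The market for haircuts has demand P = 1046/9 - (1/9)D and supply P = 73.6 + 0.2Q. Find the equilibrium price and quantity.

Set the two price expressions equal: 1046/9 - (1/9)Q = 73.6 + 0.2Q.
1918/45 = (14/45)Q, so Q* = 137.
P* = 1046/9 − (1/9)(137) = 101.

P* = 101, Q* = 137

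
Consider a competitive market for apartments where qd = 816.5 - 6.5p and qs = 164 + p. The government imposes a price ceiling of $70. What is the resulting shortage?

Equilibrium price would be p* = 87, so the ceiling at 70 binds.
At p = 70: qd = 816.5 − 6.5(70) = 361.5, qs = 164 + 1(70) = 234.
Shortage = 361.5 − 234 = 127.5.

Shortage = 127.5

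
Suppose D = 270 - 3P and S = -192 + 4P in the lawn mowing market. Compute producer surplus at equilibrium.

Equilibrium: 270 - 3P = -192 + 4P gives P* = 66, Q* = 72.
Supply starts at P = 48 (where S = 0).
PS = ½(66 − 48)(72) = 648.

Producer surplus = 648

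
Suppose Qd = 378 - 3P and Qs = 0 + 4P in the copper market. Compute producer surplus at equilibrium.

Equilibrium: 378 - 3P = 0 + 4P gives P* = 54, Q* = 216.
Supply starts at P = 0 (where Qs = 0).
PS = ½(54 − 0)(216) = 5832.

Producer surplus = 5832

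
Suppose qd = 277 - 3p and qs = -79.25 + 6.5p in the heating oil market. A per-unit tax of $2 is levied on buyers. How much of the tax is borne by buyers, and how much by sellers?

Pre-tax equilibrium: p* = 37.5, q* = 164.5.
Tax on buyers shifts demand to qd = 277 − 3(p + 2) = 271 - 3p.
271 - 3p = -79.25 + 6.5p gives seller price ps = 1401/38; buyers pay pb = 1401/38 + 2 = 1477/38.
New quantity: q = 277 − 3(1477/38) = 6095/38.
Buyer burden = 1477/38 − 37.5 = 26/19; seller burden = 37.5 − 1401/38 = 12/19.

Buyers bear 26/19, sellers bear 12/19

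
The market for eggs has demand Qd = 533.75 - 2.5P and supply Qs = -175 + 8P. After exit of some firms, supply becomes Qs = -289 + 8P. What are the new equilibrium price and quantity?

Original equilibrium: P* = 67.5, Q* = 365.
New equilibrium: 533.75 - 2.5P = -289 + 8P, so 822.75 = 10.5P and P' = 1097/14; Q' = 533.75 − 2.5(1097/14) = 2365/7.

P' = 1097/14, Q' = 2365/7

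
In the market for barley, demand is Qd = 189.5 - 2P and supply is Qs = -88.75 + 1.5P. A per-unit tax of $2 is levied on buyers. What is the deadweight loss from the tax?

Pre-tax equilibrium: P* = 79.5, Q* = 30.5.
Tax on buyers shifts demand to Qd = 189.5 − 2(P + 2) = 185.5 - 2P.
185.5 - 2P = -88.75 + 1.5P gives seller price Ps = 1097/14; buyers pay Pb = 1097/14 + 2 = 1125/14.
New quantity: Q = 189.5 − 2(1125/14) = 403/14.
DWL = ½ × 2 × (30.5 − 403/14) = 12/7.

Deadweight loss = 12/7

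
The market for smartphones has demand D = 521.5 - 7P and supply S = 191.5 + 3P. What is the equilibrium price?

P* = 33

Set D = S: 521.5 - 7P = 191.5 + 3P.
330 = 10P, so P* = 33.
Q* = 521.5 − 7(33) = 290.5.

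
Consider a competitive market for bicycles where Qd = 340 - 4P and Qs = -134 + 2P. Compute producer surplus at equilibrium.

Equilibrium: 340 - 4P = -134 + 2P gives P* = 79, Q* = 24.
Supply starts at P = 67 (where Qs = 0).
PS = ½(79 − 67)(24) = 144.

Producer surplus = 144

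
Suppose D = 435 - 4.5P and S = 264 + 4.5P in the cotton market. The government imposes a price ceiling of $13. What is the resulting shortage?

Equilibrium price would be P* = 19, so the ceiling at 13 binds.
At P = 13: D = 435 − 4.5(13) = 376.5, S = 264 + 4.5(13) = 322.5.
Shortage = 376.5 − 322.5 = 54.

Shortage = 54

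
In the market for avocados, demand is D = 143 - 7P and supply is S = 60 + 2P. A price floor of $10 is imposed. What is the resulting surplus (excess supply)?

Surplus = 7

Equilibrium price would be P* = 83/9, so the floor at 10 binds.
At P = 10: D = 73, S = 80.
Surplus = 80 − 73 = 7.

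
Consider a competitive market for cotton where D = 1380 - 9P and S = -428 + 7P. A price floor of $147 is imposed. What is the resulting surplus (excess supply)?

Equilibrium price would be P* = 113, so the floor at 147 binds.
At P = 147: D = 57, S = 601.
Surplus = 601 − 57 = 544.

Surplus = 544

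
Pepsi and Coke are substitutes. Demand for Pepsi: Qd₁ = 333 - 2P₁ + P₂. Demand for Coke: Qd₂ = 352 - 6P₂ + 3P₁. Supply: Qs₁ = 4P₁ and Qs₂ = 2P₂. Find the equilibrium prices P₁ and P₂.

Market 1: 333 - 2P₁ + P₂ = 4P₁ → 6P₁ - P₂ = 333.
Market 2: 8P₂ - 3P₁ = 352.
Eliminating P₂: 8×(1) + 1×(2) gives 45P₁ = 3016, so P₁ = 3016/45.
Back-substitute into (2): P₂ = (352 + 3×3016/45) / 8 = 1037/15.

P₁ = 3016/45, P₂ = 1037/15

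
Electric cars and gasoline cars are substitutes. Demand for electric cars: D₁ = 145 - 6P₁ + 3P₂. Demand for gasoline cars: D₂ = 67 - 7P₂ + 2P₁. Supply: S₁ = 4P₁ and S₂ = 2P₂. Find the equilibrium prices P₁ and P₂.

P₁ = 251/14, P₂ = 80/7

Market 1: 145 - 6P₁ + 3P₂ = 4P₁ → 10P₁ - 3P₂ = 145.
Market 2: 9P₂ - 2P₁ = 67.
Eliminating P₂: 9×(1) + 3×(2) gives 84P₁ = 1506, so P₁ = 251/14.
Back-substitute into (2): P₂ = (67 + 2×251/14) / 9 = 80/7.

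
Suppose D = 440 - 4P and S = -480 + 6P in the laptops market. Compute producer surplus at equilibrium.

Producer surplus = 432

Equilibrium: 440 - 4P = -480 + 6P gives P* = 92, Q* = 72.
Supply starts at P = 80 (where S = 0).
PS = ½(92 − 80)(72) = 432.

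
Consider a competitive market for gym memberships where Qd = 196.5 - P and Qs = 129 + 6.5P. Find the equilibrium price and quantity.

P* = 9, Q* = 187.5

Set Qd = Qs: 196.5 - P = 129 + 6.5P.
67.5 = 7.5P, so P* = 9.
Q* = 196.5 − 1(9) = 187.5.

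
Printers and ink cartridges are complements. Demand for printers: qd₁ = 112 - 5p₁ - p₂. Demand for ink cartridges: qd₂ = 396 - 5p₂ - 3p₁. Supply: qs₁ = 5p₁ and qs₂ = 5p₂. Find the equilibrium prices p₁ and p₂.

Market 1: 112 - 5p₁ - p₂ = 5p₁ → 10p₁ + p₂ = 112.
Market 2: 10p₂ + 3p₁ = 396.
Eliminating p₂: 10×(1) − 1×(2) gives 97p₁ = 724, so p₁ = 724/97.
Back-substitute into (2): p₂ = (396 − 3×724/97) / 10 = 3624/97.

p₁ = 724/97, p₂ = 3624/97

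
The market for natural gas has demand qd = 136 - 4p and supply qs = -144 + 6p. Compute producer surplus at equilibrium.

Producer surplus = 48

Equilibrium: 136 - 4p = -144 + 6p gives p* = 28, q* = 24.
Supply starts at p = 24 (where qs = 0).
PS = ½(28 − 24)(24) = 48.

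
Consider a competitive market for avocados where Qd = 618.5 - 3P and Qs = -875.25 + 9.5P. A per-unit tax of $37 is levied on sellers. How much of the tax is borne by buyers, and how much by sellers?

Buyers bear $28.12, sellers bear $8.88

Pre-tax equilibrium: P* = 119.5, Q* = 260.
Tax on sellers shifts supply to Qs = -875.25 + 9.5(P − 37) = -1226.75 + 9.5P.
618.5 - 3P = -1226.75 + 9.5P gives buyer price Pb = 147.62; sellers receive Ps = 147.62 − 37 = 110.62.
New quantity: Q = 618.5 − 3(147.62) = 175.64.
Buyer burden = 147.62 − 119.5 = 28.12; seller burden = 119.5 − 110.62 = 8.88.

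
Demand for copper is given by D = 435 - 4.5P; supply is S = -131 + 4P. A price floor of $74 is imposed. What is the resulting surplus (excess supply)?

Surplus = 63

Equilibrium price would be P* = 1132/17, so the floor at 74 binds.
At P = 74: D = 102, S = 165.
Surplus = 165 − 102 = 63.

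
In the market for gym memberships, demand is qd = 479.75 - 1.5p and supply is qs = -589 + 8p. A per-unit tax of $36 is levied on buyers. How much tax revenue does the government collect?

Tax revenue = 181620/19

Pre-tax equilibrium: p* = 112.5, q* = 311.
Tax on buyers shifts demand to qd = 479.75 − 1.5(p + 36) = 425.75 - 1.5p.
425.75 - 1.5p = -589 + 8p gives seller price ps = 4059/38; buyers pay pb = 4059/38 + 36 = 5427/38.
New quantity: q = 479.75 − 1.5(5427/38) = 5045/19.
Revenue = 36 × 5045/19 = 181620/19.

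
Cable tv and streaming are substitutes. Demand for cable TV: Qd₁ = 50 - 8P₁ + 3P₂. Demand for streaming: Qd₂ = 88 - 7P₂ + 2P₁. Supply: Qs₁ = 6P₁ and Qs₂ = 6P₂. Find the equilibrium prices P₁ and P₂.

P₁ = 457/88, P₂ = 333/44

Market 1: 50 - 8P₁ + 3P₂ = 6P₁ → 14P₁ - 3P₂ = 50.
Market 2: 13P₂ - 2P₁ = 88.
Eliminating P₂: 13×(1) + 3×(2) gives 176P₁ = 914, so P₁ = 457/88.
Back-substitute into (2): P₂ = (88 + 2×457/88) / 13 = 333/44.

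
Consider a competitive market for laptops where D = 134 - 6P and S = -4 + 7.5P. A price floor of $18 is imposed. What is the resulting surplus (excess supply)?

Equilibrium price would be P* = 92/9, so the floor at 18 binds.
At P = 18: D = 26, S = 131.
Surplus = 131 − 26 = 105.

Surplus = 105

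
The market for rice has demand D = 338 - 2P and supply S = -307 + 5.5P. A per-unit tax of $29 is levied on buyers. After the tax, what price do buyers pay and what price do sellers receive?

Buyers pay 1609/15, sellers receive 1174/15

Pre-tax equilibrium: P* = 86, Q* = 166.
Tax on buyers shifts demand to D = 338 − 2(P + 29) = 280 - 2P.
280 - 2P = -307 + 5.5P gives seller price Ps = 1174/15; buyers pay Pb = 1174/15 + 29 = 1609/15.
New quantity: Q = 338 − 2(1609/15) = 1852/15.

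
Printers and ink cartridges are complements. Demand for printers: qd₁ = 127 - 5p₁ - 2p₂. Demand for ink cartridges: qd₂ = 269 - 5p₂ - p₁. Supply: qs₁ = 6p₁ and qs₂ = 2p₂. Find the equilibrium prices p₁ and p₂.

Market 1: 127 - 5p₁ - 2p₂ = 6p₁ → 11p₁ + 2p₂ = 127.
Market 2: 7p₂ + p₁ = 269.
Eliminating p₂: 7×(1) − 2×(2) gives 75p₁ = 351, so p₁ = 4.68.
Back-substitute into (2): p₂ = (269 − 1×4.68) / 7 = 37.76.

p₁ = 4.68, p₂ = 37.76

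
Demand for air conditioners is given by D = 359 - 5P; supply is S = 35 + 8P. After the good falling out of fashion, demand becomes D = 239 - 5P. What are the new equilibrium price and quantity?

Original equilibrium: P* = 324/13, Q* = 3047/13.
New equilibrium: 239 - 5P = 35 + 8P, so 204 = 13P and P' = 204/13; Q' = 239 − 5(204/13) = 2087/13.

P' = 204/13, Q' = 2087/13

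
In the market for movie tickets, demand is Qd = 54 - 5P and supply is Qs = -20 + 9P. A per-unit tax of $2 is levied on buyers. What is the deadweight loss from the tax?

Deadweight loss = 45/7

Pre-tax equilibrium: P* = 37/7, Q* = 193/7.
Tax on buyers shifts demand to Qd = 54 − 5(P + 2) = 44 - 5P.
44 - 5P = -20 + 9P gives seller price Ps = 32/7; buyers pay Pb = 32/7 + 2 = 46/7.
New quantity: Q = 54 − 5(46/7) = 148/7.
DWL = ½ × 2 × (193/7 − 148/7) = 45/7.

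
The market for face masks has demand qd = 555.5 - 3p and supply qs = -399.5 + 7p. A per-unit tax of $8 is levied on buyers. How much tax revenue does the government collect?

Pre-tax equilibrium: p* = 95.5, q* = 269.
Tax on buyers shifts demand to qd = 555.5 − 3(p + 8) = 531.5 - 3p.
531.5 - 3p = -399.5 + 7p gives seller price ps = 93.1; buyers pay pb = 93.1 + 8 = 101.1.
New quantity: q = 555.5 − 3(101.1) = 252.2.
Revenue = 8 × 252.2 = 2017.6.

Tax revenue = 2017.6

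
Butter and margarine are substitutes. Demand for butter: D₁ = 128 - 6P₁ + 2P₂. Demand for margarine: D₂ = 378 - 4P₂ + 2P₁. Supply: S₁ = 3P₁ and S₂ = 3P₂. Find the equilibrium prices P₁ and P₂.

P₁ = 28, P₂ = 62

Market 1: 128 - 6P₁ + 2P₂ = 3P₁ → 9P₁ - 2P₂ = 128.
Market 2: 7P₂ - 2P₁ = 378.
Eliminating P₂: 7×(1) + 2×(2) gives 59P₁ = 1652, so P₁ = 28.
Back-substitute into (2): P₂ = (378 + 2×28) / 7 = 62.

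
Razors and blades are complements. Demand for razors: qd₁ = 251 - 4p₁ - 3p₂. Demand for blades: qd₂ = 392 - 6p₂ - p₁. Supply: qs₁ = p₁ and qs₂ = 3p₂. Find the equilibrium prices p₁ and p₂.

p₁ = 361/14, p₂ = 1709/42

Market 1: 251 - 4p₁ - 3p₂ = p₁ → 5p₁ + 3p₂ = 251.
Market 2: 9p₂ + p₁ = 392.
Eliminating p₂: 9×(1) − 3×(2) gives 42p₁ = 1083, so p₁ = 361/14.
Back-substitute into (2): p₂ = (392 − 1×361/14) / 9 = 1709/42.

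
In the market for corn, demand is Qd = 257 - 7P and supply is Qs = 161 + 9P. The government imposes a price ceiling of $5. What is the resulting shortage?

Shortage = 16

Equilibrium price would be P* = 6, so the ceiling at 5 binds.
At P = 5: Qd = 257 − 7(5) = 222, Qs = 161 + 9(5) = 206.
Shortage = 222 − 206 = 16.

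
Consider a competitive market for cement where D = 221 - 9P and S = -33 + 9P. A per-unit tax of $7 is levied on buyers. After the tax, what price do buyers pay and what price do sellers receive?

Pre-tax equilibrium: P* = 127/9, Q* = 94.
Tax on buyers shifts demand to D = 221 − 9(P + 7) = 158 - 9P.
158 - 9P = -33 + 9P gives seller price Ps = 191/18; buyers pay Pb = 191/18 + 7 = 317/18.
New quantity: Q = 221 − 9(317/18) = 62.5.

Buyers pay 317/18, sellers receive 191/18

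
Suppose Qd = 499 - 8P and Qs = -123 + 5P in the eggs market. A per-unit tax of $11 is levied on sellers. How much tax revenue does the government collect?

Pre-tax equilibrium: P* = 622/13, Q* = 1511/13.
Tax on sellers shifts supply to Qs = -123 + 5(P − 11) = -178 + 5P.
499 - 8P = -178 + 5P gives buyer price Pb = 677/13; sellers receive Ps = 677/13 − 11 = 534/13.
New quantity: Q = 499 − 8(677/13) = 1071/13.
Revenue = 11 × 1071/13 = 11781/13.

Tax revenue = 11781/13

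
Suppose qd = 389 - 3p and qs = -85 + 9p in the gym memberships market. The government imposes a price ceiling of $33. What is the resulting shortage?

Shortage = 78

Equilibrium price would be p* = 39.5, so the ceiling at 33 binds.
At p = 33: qd = 389 − 3(33) = 290, qs = -85 + 9(33) = 212.
Shortage = 290 − 212 = 78.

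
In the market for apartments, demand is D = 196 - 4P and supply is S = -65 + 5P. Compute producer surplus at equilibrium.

Equilibrium: 196 - 4P = -65 + 5P gives P* = 29, Q* = 80.
Supply starts at P = 13 (where S = 0).
PS = ½(29 − 13)(80) = 640.

Producer surplus = 640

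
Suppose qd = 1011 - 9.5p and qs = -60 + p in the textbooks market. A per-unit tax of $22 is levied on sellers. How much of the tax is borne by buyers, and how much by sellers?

Buyers bear 44/21, sellers bear 418/21

Pre-tax equilibrium: p* = 102, q* = 42.
Tax on sellers shifts supply to qs = -60 + 1(p − 22) = -82 + p.
1011 - 9.5p = -82 + p gives buyer price pb = 2186/21; sellers receive ps = 2186/21 − 22 = 1724/21.
New quantity: q = 1011 − 9.5(2186/21) = 464/21.
Buyer burden = 2186/21 − 102 = 44/21; seller burden = 102 − 1724/21 = 418/21.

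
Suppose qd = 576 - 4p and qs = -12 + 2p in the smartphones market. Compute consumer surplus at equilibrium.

Consumer surplus = 4232

Equilibrium: 576 - 4p = -12 + 2p gives p* = 98, q* = 184.
Demand choke price (qd = 0): p = 144.
CS = ½(144 − 98)(184) = 4232.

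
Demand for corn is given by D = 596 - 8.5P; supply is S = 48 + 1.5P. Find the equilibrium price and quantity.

P* = 54.8, Q* = 130.2

Set D = S: 596 - 8.5P = 48 + 1.5P.
548 = 10P, so P* = 54.8.
Q* = 596 − 8.5(54.8) = 130.2.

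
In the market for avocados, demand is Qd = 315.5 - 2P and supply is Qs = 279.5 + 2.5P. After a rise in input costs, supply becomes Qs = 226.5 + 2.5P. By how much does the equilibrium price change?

Original equilibrium: P* = 8, Q* = 299.5.
New equilibrium: 315.5 - 2P = 226.5 + 2.5P, so 89 = 4.5P and P' = 178/9; Q' = 315.5 − 2(178/9) = 4967/18.
Change in price: 178/9 − 8 = 106/9.

ΔP = 106/9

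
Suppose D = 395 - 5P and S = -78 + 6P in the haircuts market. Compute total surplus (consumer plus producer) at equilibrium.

Total surplus = 5940

Equilibrium: 395 - 5P = -78 + 6P gives P* = 43, Q* = 180.
Demand choke price: P = 79; supply starts at P = 13.
CS = ½(79 − 43)(180) = 3240; PS = ½(43 − 13)(180) = 2700.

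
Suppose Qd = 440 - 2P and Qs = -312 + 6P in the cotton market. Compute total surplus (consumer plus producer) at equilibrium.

Equilibrium: 440 - 2P = -312 + 6P gives P* = 94, Q* = 252.
Demand choke price: P = 220; supply starts at P = 52.
CS = ½(220 − 94)(252) = 15876; PS = ½(94 − 52)(252) = 5292.

Total surplus = 21168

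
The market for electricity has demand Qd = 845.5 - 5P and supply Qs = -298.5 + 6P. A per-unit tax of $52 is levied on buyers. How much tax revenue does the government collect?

Pre-tax equilibrium: P* = 104, Q* = 325.5.
Tax on buyers shifts demand to Qd = 845.5 − 5(P + 52) = 585.5 - 5P.
585.5 - 5P = -298.5 + 6P gives seller price Ps = 884/11; buyers pay Pb = 884/11 + 52 = 1456/11.
New quantity: Q = 845.5 − 5(1456/11) = 4041/22.
Revenue = 52 × 4041/22 = 105066/11.

Tax revenue = 105066/11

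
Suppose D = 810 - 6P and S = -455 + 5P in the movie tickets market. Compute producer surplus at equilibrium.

Equilibrium: 810 - 6P = -455 + 5P gives P* = 115, Q* = 120.
Supply starts at P = 91 (where S = 0).
PS = ½(115 − 91)(120) = 1440.

Producer surplus = 1440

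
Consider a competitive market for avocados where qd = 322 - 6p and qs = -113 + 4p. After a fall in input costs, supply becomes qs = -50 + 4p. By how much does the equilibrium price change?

Δp = -6.3

Original equilibrium: p* = 43.5, q* = 61.
New equilibrium: 322 - 6p = -50 + 4p, so 372 = 10p and p' = 37.2; q' = 322 − 6(37.2) = 98.8.
Change in price: 37.2 − 43.5 = -6.3.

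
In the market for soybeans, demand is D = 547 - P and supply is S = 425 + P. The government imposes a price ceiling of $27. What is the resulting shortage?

Shortage = 68

Equilibrium price would be P* = 61, so the ceiling at 27 binds.
At P = 27: D = 547 − 1(27) = 520, S = 425 + 1(27) = 452.
Shortage = 520 − 452 = 68.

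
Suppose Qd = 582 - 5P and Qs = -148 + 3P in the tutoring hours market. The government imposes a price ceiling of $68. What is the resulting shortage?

Equilibrium price would be P* = 91.25, so the ceiling at 68 binds.
At P = 68: Qd = 582 − 5(68) = 242, Qs = -148 + 3(68) = 56.
Shortage = 242 − 56 = 186.

Shortage = 186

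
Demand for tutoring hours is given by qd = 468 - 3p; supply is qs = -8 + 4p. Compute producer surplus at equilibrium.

Producer surplus = 8712

Equilibrium: 468 - 3p = -8 + 4p gives p* = 68, q* = 264.
Supply starts at p = 2 (where qs = 0).
PS = ½(68 − 2)(264) = 8712.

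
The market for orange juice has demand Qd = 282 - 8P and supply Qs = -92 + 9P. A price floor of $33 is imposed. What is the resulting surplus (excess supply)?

Surplus = 187

Equilibrium price would be P* = 22, so the floor at 33 binds.
At P = 33: Qd = 18, Qs = 205.
Surplus = 205 − 18 = 187.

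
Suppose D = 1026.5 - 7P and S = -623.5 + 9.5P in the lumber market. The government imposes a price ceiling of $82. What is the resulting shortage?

Shortage = 297

Equilibrium price would be P* = 100, so the ceiling at 82 binds.
At P = 82: D = 1026.5 − 7(82) = 452.5, S = -623.5 + 9.5(82) = 155.5.
Shortage = 452.5 − 155.5 = 297.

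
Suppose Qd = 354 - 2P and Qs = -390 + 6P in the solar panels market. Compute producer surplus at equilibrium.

Producer surplus = 2352

Equilibrium: 354 - 2P = -390 + 6P gives P* = 93, Q* = 168.
Supply starts at P = 65 (where Qs = 0).
PS = ½(93 − 65)(168) = 2352.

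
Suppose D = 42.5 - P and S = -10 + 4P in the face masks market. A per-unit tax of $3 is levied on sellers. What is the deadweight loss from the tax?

Pre-tax equilibrium: P* = 10.5, Q* = 32.
Tax on sellers shifts supply to S = -10 + 4(P − 3) = -22 + 4P.
42.5 - P = -22 + 4P gives buyer price Pb = 12.9; sellers receive Ps = 12.9 − 3 = 9.9.
New quantity: Q = 42.5 − 1(12.9) = 29.6.
DWL = ½ × 3 × (32 − 29.6) = 3.6.

Deadweight loss = 3.6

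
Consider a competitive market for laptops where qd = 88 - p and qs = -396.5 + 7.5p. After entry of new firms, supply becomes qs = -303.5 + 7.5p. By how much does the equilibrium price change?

Original equilibrium: p* = 57, q* = 31.
New equilibrium: 88 - p = -303.5 + 7.5p, so 391.5 = 8.5p and p' = 783/17; q' = 88 − 1(783/17) = 713/17.
Change in price: 783/17 − 57 = -186/17.

Δp = -186/17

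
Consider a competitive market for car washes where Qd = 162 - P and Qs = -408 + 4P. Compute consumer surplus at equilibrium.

Consumer surplus = 1152

Equilibrium: 162 - P = -408 + 4P gives P* = 114, Q* = 48.
Demand choke price (Qd = 0): P = 162.
CS = ½(162 − 114)(48) = 1152.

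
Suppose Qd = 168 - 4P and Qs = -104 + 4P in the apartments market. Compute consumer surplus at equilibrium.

Equilibrium: 168 - 4P = -104 + 4P gives P* = 34, Q* = 32.
Demand choke price (Qd = 0): P = 42.
CS = ½(42 − 34)(32) = 128.

Consumer surplus = 128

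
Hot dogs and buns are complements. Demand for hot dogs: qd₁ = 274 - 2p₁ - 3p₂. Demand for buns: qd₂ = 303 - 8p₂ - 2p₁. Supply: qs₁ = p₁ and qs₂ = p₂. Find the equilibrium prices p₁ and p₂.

p₁ = 519/7, p₂ = 361/21

Market 1: 274 - 2p₁ - 3p₂ = p₁ → 3p₁ + 3p₂ = 274.
Market 2: 9p₂ + 2p₁ = 303.
Eliminating p₂: 9×(1) − 3×(2) gives 21p₁ = 1557, so p₁ = 519/7.
Back-substitute into (2): p₂ = (303 − 2×519/7) / 9 = 361/21.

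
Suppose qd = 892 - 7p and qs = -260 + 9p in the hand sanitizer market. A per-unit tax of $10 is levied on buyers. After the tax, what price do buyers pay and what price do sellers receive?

Buyers pay $77.625, sellers receive $67.625

Pre-tax equilibrium: p* = 72, q* = 388.
Tax on buyers shifts demand to qd = 892 − 7(p + 10) = 822 - 7p.
822 - 7p = -260 + 9p gives seller price ps = 67.625; buyers pay pb = 67.625 + 10 = 77.625.
New quantity: q = 892 − 7(77.625) = 348.625.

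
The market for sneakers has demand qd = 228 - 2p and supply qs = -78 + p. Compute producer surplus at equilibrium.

Producer surplus = 288

Equilibrium: 228 - 2p = -78 + p gives p* = 102, q* = 24.
Supply starts at p = 78 (where qs = 0).
PS = ½(102 − 78)(24) = 288.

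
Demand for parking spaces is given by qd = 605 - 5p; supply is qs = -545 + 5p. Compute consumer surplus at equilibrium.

Equilibrium: 605 - 5p = -545 + 5p gives p* = 115, q* = 30.
Demand choke price (qd = 0): p = 121.
CS = ½(121 − 115)(30) = 90.

Consumer surplus = 90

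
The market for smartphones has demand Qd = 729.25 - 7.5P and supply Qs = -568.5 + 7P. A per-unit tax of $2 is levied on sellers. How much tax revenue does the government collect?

Pre-tax equilibrium: P* = 89.5, Q* = 58.
Tax on sellers shifts supply to Qs = -568.5 + 7(P − 2) = -582.5 + 7P.
729.25 - 7.5P = -582.5 + 7P gives buyer price Pb = 5247/58; sellers receive Ps = 5247/58 − 2 = 5131/58.
New quantity: Q = 729.25 − 7.5(5247/58) = 1472/29.
Revenue = 2 × 1472/29 = 2944/29.

Tax revenue = 2944/29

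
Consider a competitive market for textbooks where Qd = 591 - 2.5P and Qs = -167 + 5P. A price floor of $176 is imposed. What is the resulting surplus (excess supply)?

Surplus = 562

Equilibrium price would be P* = 1516/15, so the floor at 176 binds.
At P = 176: Qd = 151, Qs = 713.
Surplus = 713 − 151 = 562.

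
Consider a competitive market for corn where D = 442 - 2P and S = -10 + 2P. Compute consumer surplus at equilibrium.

Consumer surplus = 11664

Equilibrium: 442 - 2P = -10 + 2P gives P* = 113, Q* = 216.
Demand choke price (D = 0): P = 221.
CS = ½(221 − 113)(216) = 11664.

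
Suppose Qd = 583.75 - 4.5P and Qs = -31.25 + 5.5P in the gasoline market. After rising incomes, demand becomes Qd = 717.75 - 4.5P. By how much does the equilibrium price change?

Original equilibrium: P* = 61.5, Q* = 307.
New equilibrium: 717.75 - 4.5P = -31.25 + 5.5P, so 749 = 10P and P' = 74.9; Q' = 717.75 − 4.5(74.9) = 380.7.
Change in price: 74.9 − 61.5 = 13.4.

ΔP = 13.4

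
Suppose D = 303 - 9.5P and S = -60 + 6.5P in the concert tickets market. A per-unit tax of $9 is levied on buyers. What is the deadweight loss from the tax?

Pre-tax equilibrium: P* = 22.6875, Q* = 87.46875.
Tax on buyers shifts demand to D = 303 − 9.5(P + 9) = 217.5 - 9.5P.
217.5 - 9.5P = -60 + 6.5P gives seller price Ps = 17.34375; buyers pay Pb = 17.34375 + 9 = 26.34375.
New quantity: Q = 303 − 9.5(26.34375) = 52.734375.
DWL = ½ × 9 × (87.46875 − 52.734375) = 156.3046875.

Deadweight loss = 156.3046875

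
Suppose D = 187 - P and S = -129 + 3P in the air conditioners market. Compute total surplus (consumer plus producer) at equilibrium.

Equilibrium: 187 - P = -129 + 3P gives P* = 79, Q* = 108.
Demand choke price: P = 187; supply starts at P = 43.
CS = ½(187 − 79)(108) = 5832; PS = ½(79 − 43)(108) = 1944.

Total surplus = 7776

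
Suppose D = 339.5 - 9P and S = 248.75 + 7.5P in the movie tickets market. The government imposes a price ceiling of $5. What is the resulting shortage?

Equilibrium price would be P* = 5.5, so the ceiling at 5 binds.
At P = 5: D = 339.5 − 9(5) = 294.5, S = 248.75 + 7.5(5) = 286.25.
Shortage = 294.5 − 286.25 = 8.25.

Shortage = 8.25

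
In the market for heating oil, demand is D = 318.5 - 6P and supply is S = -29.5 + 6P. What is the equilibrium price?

Set D = S: 318.5 - 6P = -29.5 + 6P.
348 = 12P, so P* = 29.
Q* = 318.5 − 6(29) = 144.5.

P* = 29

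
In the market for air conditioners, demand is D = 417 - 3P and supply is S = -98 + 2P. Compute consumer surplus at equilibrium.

Equilibrium: 417 - 3P = -98 + 2P gives P* = 103, Q* = 108.
Demand choke price (D = 0): P = 139.
CS = ½(139 − 103)(108) = 1944.

Consumer surplus = 1944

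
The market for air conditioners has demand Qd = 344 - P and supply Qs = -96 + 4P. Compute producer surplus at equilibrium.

Equilibrium: 344 - P = -96 + 4P gives P* = 88, Q* = 256.
Supply starts at P = 24 (where Qs = 0).
PS = ½(88 − 24)(256) = 8192.

Producer surplus = 8192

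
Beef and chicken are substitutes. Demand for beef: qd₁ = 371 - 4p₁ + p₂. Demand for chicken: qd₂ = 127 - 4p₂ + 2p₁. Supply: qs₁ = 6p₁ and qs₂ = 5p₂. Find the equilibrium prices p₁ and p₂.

p₁ = 1733/44, p₂ = 503/22

Market 1: 371 - 4p₁ + p₂ = 6p₁ → 10p₁ - p₂ = 371.
Market 2: 9p₂ - 2p₁ = 127.
Eliminating p₂: 9×(1) + 1×(2) gives 88p₁ = 3466, so p₁ = 1733/44.
Back-substitute into (2): p₂ = (127 + 2×1733/44) / 9 = 503/22.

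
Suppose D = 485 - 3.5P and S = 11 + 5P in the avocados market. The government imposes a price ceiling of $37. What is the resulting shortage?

Shortage = 159.5

Equilibrium price would be P* = 948/17, so the ceiling at 37 binds.
At P = 37: D = 485 − 3.5(37) = 355.5, S = 11 + 5(37) = 196.
Shortage = 355.5 − 196 = 159.5.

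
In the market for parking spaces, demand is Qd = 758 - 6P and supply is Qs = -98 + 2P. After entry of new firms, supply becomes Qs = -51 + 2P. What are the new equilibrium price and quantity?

P' = 101.125, Q' = 151.25

Original equilibrium: P* = 107, Q* = 116.
New equilibrium: 758 - 6P = -51 + 2P, so 809 = 8P and P' = 101.125; Q' = 758 − 6(101.125) = 151.25.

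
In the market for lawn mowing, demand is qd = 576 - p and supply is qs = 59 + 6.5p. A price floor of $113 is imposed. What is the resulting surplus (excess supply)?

Equilibrium price would be p* = 1034/15, so the floor at 113 binds.
At p = 113: qd = 463, qs = 793.5.
Surplus = 793.5 − 463 = 330.5.

Surplus = 330.5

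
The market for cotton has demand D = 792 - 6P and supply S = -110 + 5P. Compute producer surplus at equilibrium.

Producer surplus = 9000

Equilibrium: 792 - 6P = -110 + 5P gives P* = 82, Q* = 300.
Supply starts at P = 22 (where S = 0).
PS = ½(82 − 22)(300) = 9000.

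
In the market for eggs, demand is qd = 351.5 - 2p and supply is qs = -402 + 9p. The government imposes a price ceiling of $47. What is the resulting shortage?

Equilibrium price would be p* = 68.5, so the ceiling at 47 binds.
At p = 47: qd = 351.5 − 2(47) = 257.5, qs = -402 + 9(47) = 21.
Shortage = 257.5 − 21 = 236.5.

Shortage = 236.5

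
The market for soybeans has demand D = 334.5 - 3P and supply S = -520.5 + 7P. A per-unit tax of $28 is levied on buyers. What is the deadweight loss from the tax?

Deadweight loss = 823.2

Pre-tax equilibrium: P* = 85.5, Q* = 78.
Tax on buyers shifts demand to D = 334.5 − 3(P + 28) = 250.5 - 3P.
250.5 - 3P = -520.5 + 7P gives seller price Ps = 77.1; buyers pay Pb = 77.1 + 28 = 105.1.
New quantity: Q = 334.5 − 3(105.1) = 19.2.
DWL = ½ × 28 × (78 − 19.2) = 823.2.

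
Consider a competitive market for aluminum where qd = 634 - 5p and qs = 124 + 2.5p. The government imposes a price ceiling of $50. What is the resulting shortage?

Equilibrium price would be p* = 68, so the ceiling at 50 binds.
At p = 50: qd = 634 − 5(50) = 384, qs = 124 + 2.5(50) = 249.
Shortage = 384 − 249 = 135.

Shortage = 135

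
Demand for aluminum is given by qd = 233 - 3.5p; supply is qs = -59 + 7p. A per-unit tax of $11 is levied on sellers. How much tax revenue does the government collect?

Tax revenue = 1210

Pre-tax equilibrium: p* = 584/21, q* = 407/3.
Tax on sellers shifts supply to qs = -59 + 7(p − 11) = -136 + 7p.
233 - 3.5p = -136 + 7p gives buyer price pb = 246/7; sellers receive ps = 246/7 − 11 = 169/7.
New quantity: q = 233 − 3.5(246/7) = 110.
Revenue = 11 × 110 = 1210.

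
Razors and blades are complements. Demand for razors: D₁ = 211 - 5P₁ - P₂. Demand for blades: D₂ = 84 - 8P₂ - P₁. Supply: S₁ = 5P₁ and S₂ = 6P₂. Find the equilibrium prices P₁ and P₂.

Market 1: 211 - 5P₁ - P₂ = 5P₁ → 10P₁ + P₂ = 211.
Market 2: 14P₂ + P₁ = 84.
Eliminating P₂: 14×(1) − 1×(2) gives 139P₁ = 2870, so P₁ = 2870/139.
Back-substitute into (2): P₂ = (84 − 1×2870/139) / 14 = 629/139.

P₁ = 2870/139, P₂ = 629/139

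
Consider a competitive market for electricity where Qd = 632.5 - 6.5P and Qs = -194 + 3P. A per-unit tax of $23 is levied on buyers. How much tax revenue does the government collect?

Pre-tax equilibrium: P* = 87, Q* = 67.
Tax on buyers shifts demand to Qd = 632.5 − 6.5(P + 23) = 483 - 6.5P.
483 - 6.5P = -194 + 3P gives seller price Ps = 1354/19; buyers pay Pb = 1354/19 + 23 = 1791/19.
New quantity: Q = 632.5 − 6.5(1791/19) = 376/19.
Revenue = 23 × 376/19 = 8648/19.

Tax revenue = 8648/19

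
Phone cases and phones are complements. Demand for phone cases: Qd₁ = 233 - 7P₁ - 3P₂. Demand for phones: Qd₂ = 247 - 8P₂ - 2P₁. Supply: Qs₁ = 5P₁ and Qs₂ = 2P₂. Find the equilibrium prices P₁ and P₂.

P₁ = 1589/114, P₂ = 1249/57

Market 1: 233 - 7P₁ - 3P₂ = 5P₁ → 12P₁ + 3P₂ = 233.
Market 2: 10P₂ + 2P₁ = 247.
Eliminating P₂: 10×(1) − 3×(2) gives 114P₁ = 1589, so P₁ = 1589/114.
Back-substitute into (2): P₂ = (247 − 2×1589/114) / 10 = 1249/57.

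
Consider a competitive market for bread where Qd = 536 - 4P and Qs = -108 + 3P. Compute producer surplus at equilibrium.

Equilibrium: 536 - 4P = -108 + 3P gives P* = 92, Q* = 168.
Supply starts at P = 36 (where Qs = 0).
PS = ½(92 − 36)(168) = 4704.

Producer surplus = 4704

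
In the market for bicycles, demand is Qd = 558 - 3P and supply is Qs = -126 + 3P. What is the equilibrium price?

P* = 114

Set Qd = Qs: 558 - 3P = -126 + 3P.
684 = 6P, so P* = 114.
Q* = 558 − 3(114) = 216.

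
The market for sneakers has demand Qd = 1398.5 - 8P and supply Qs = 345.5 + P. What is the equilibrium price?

P* = 117

Set Qd = Qs: 1398.5 - 8P = 345.5 + P.
1053 = 9P, so P* = 117.
Q* = 1398.5 − 8(117) = 462.5.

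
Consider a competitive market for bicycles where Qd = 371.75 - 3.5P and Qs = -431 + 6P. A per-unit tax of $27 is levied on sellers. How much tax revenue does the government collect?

Tax revenue = 8370/19

Pre-tax equilibrium: P* = 84.5, Q* = 76.
Tax on sellers shifts supply to Qs = -431 + 6(P − 27) = -593 + 6P.
371.75 - 3.5P = -593 + 6P gives buyer price Pb = 3859/38; sellers receive Ps = 3859/38 − 27 = 2833/38.
New quantity: Q = 371.75 − 3.5(3859/38) = 310/19.
Revenue = 27 × 310/19 = 8370/19.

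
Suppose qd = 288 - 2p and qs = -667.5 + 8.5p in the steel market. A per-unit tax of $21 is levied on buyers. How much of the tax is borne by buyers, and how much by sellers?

Pre-tax equilibrium: p* = 91, q* = 106.
Tax on buyers shifts demand to qd = 288 − 2(p + 21) = 246 - 2p.
246 - 2p = -667.5 + 8.5p gives seller price ps = 87; buyers pay pb = 87 + 21 = 108.
New quantity: q = 288 − 2(108) = 72.
Buyer burden = 108 − 91 = 17; seller burden = 91 − 87 = 4.

Buyers bear $17, sellers bear $4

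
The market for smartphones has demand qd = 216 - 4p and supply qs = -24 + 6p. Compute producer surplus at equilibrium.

Equilibrium: 216 - 4p = -24 + 6p gives p* = 24, q* = 120.
Supply starts at p = 4 (where qs = 0).
PS = ½(24 − 4)(120) = 1200.

Producer surplus = 1200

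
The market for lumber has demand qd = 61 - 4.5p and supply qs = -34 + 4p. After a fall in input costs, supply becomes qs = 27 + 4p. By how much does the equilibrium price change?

Δp = -122/17

Original equilibrium: p* = 190/17, q* = 182/17.
New equilibrium: 61 - 4.5p = 27 + 4p, so 34 = 8.5p and p' = 4; q' = 61 − 4.5(4) = 43.
Change in price: 4 − 190/17 = -122/17.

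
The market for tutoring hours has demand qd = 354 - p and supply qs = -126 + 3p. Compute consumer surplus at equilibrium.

Equilibrium: 354 - p = -126 + 3p gives p* = 120, q* = 234.
Demand choke price (qd = 0): p = 354.
CS = ½(354 − 120)(234) = 27378.

Consumer surplus = 27378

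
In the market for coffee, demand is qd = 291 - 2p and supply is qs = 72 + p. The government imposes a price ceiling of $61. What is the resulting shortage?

Equilibrium price would be p* = 73, so the ceiling at 61 binds.
At p = 61: qd = 291 − 2(61) = 169, qs = 72 + 1(61) = 133.
Shortage = 169 − 133 = 36.

Shortage = 36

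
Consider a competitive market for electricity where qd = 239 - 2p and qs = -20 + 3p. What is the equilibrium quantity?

q* = 135.4

Set qd = qs: 239 - 2p = -20 + 3p.
259 = 5p, so p* = 51.8.
q* = 239 − 2(51.8) = 135.4.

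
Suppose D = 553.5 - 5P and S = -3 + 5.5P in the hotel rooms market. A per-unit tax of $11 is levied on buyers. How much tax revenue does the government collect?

Tax revenue = 119977/42

Pre-tax equilibrium: P* = 53, Q* = 288.5.
Tax on buyers shifts demand to D = 553.5 − 5(P + 11) = 498.5 - 5P.
498.5 - 5P = -3 + 5.5P gives seller price Ps = 1003/21; buyers pay Pb = 1003/21 + 11 = 1234/21.
New quantity: Q = 553.5 − 5(1234/21) = 10907/42.
Revenue = 11 × 10907/42 = 119977/42.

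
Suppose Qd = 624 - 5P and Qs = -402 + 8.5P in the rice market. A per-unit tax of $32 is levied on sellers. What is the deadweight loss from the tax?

Deadweight loss = 43520/27

Pre-tax equilibrium: P* = 76, Q* = 244.
Tax on sellers shifts supply to Qs = -402 + 8.5(P − 32) = -674 + 8.5P.
624 - 5P = -674 + 8.5P gives buyer price Pb = 2596/27; sellers receive Ps = 2596/27 − 32 = 1732/27.
New quantity: Q = 624 − 5(2596/27) = 3868/27.
DWL = ½ × 32 × (244 − 3868/27) = 43520/27.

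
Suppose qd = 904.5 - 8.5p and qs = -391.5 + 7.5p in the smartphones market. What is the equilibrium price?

Set qd = qs: 904.5 - 8.5p = -391.5 + 7.5p.
1296 = 16p, so p* = 81.
q* = 904.5 − 8.5(81) = 216.

p* = 81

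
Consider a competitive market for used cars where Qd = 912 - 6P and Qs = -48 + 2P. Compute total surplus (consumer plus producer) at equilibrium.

Equilibrium: 912 - 6P = -48 + 2P gives P* = 120, Q* = 192.
Demand choke price: P = 152; supply starts at P = 24.
CS = ½(152 − 120)(192) = 3072; PS = ½(120 − 24)(192) = 9216.

Total surplus = 12288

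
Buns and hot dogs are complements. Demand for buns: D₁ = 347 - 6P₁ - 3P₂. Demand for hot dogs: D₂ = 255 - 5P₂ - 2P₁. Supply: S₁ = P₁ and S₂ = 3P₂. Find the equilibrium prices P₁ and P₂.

Market 1: 347 - 6P₁ - 3P₂ = P₁ → 7P₁ + 3P₂ = 347.
Market 2: 8P₂ + 2P₁ = 255.
Eliminating P₂: 8×(1) − 3×(2) gives 50P₁ = 2011, so P₁ = 40.22.
Back-substitute into (2): P₂ = (255 − 2×40.22) / 8 = 21.82.

P₁ = 40.22, P₂ = 21.82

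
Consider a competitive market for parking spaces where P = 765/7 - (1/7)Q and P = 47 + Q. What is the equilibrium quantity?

Set the two price expressions equal: 765/7 - (1/7)Q = 47 + Q.
436/7 = (8/7)Q, so Q* = 54.5.
P* = 765/7 − (1/7)(54.5) = 101.5.

Q* = 54.5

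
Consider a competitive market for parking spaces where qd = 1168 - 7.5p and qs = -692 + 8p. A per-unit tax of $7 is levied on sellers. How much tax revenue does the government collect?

Pre-tax equilibrium: p* = 120, q* = 268.
Tax on sellers shifts supply to qs = -692 + 8(p − 7) = -748 + 8p.
1168 - 7.5p = -748 + 8p gives buyer price pb = 3832/31; sellers receive ps = 3832/31 − 7 = 3615/31.
New quantity: q = 1168 − 7.5(3832/31) = 7468/31.
Revenue = 7 × 7468/31 = 52276/31.

Tax revenue = 52276/31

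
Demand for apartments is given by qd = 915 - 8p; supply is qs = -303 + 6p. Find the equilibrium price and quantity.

p* = 87, q* = 219

Set qd = qs: 915 - 8p = -303 + 6p.
1218 = 14p, so p* = 87.
q* = 915 − 8(87) = 219.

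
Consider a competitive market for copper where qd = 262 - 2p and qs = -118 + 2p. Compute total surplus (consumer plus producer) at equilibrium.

Total surplus = 2592

Equilibrium: 262 - 2p = -118 + 2p gives p* = 95, q* = 72.
Demand choke price: p = 131; supply starts at p = 59.
CS = ½(131 − 95)(72) = 1296; PS = ½(95 − 59)(72) = 1296.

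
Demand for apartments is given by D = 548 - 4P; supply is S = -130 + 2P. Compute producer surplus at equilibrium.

Producer surplus = 2304

Equilibrium: 548 - 4P = -130 + 2P gives P* = 113, Q* = 96.
Supply starts at P = 65 (where S = 0).
PS = ½(113 − 65)(96) = 2304.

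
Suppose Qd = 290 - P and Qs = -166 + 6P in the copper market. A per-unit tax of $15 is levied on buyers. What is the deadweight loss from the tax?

Deadweight loss = 675/7

Pre-tax equilibrium: P* = 456/7, Q* = 1574/7.
Tax on buyers shifts demand to Qd = 290 − 1(P + 15) = 275 - P.
275 - P = -166 + 6P gives seller price Ps = 63; buyers pay Pb = 63 + 15 = 78.
New quantity: Q = 290 − 1(78) = 212.
DWL = ½ × 15 × (1574/7 − 212) = 675/7.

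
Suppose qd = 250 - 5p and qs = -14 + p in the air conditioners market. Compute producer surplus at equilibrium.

Producer surplus = 450

Equilibrium: 250 - 5p = -14 + p gives p* = 44, q* = 30.
Supply starts at p = 14 (where qs = 0).
PS = ½(44 − 14)(30) = 450.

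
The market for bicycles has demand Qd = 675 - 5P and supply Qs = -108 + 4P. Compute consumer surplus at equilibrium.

Equilibrium: 675 - 5P = -108 + 4P gives P* = 87, Q* = 240.
Demand choke price (Qd = 0): P = 135.
CS = ½(135 − 87)(240) = 5760.

Consumer surplus = 5760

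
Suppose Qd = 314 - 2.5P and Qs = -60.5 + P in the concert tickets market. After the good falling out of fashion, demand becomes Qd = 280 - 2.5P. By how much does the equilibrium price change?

Original equilibrium: P* = 107, Q* = 46.5.
New equilibrium: 280 - 2.5P = -60.5 + P, so 340.5 = 3.5P and P' = 681/7; Q' = 280 − 2.5(681/7) = 515/14.
Change in price: 681/7 − 107 = -68/7.

ΔP = -68/7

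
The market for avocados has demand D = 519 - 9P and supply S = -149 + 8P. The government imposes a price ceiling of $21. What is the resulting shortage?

Shortage = 311

Equilibrium price would be P* = 668/17, so the ceiling at 21 binds.
At P = 21: D = 519 − 9(21) = 330, S = -149 + 8(21) = 19.
Shortage = 330 − 19 = 311.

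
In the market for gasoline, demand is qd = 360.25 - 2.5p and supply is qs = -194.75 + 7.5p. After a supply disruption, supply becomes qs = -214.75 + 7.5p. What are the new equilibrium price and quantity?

p' = 57.5, q' = 216.5

Original equilibrium: p* = 55.5, q* = 221.5.
New equilibrium: 360.25 - 2.5p = -214.75 + 7.5p, so 575 = 10p and p' = 57.5; q' = 360.25 − 2.5(57.5) = 216.5.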